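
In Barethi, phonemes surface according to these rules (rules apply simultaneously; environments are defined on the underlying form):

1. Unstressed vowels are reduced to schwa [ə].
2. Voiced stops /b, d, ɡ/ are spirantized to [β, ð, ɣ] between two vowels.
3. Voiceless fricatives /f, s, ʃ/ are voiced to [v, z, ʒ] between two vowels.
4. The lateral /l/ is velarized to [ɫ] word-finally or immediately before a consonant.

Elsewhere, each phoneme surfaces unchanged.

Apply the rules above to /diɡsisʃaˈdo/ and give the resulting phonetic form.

[dəɡsəsʃəˈðo]

/d/ (word-initial) is in the target of rule 2 but the environment (between two vowels) is not met → [d].
/i/ meets the environment for rule 1 (in an unstressed syllable) → [ə].
/ɡ/ — between /i/ and /s/; rule 2 does not apply here → [ɡ].
/s/ — between /ɡ/ and /i/; rule 3 does not apply here → [s].
/i/ — between /s/ and /s/, in an unstressed syllable — surfaces as [ə] (rule 1).
/s/ (between /i/ and /ʃ/) fails the environment for rule 3, so it stays [s].
/ʃ/ (between /s/ and /a/) fails the environment for rule 3, so it stays [ʃ].
/a/ — between /ʃ/ and /d/, in an unstressed syllable — surfaces as [ə] (rule 1).
/d/ meets the environment for rule 2 (between two vowels) → [ð].
/o/ — word-final; rule 1 does not apply here → [o].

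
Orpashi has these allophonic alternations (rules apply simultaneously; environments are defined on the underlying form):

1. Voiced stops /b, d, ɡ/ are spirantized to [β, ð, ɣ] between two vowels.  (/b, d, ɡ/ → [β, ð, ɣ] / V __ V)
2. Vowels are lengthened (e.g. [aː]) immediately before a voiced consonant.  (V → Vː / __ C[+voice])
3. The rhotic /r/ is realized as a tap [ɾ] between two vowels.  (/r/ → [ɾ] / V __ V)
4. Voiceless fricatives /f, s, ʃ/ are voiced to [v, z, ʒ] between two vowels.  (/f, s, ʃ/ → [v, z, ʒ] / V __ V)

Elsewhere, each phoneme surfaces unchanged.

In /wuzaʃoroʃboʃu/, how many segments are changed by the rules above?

Segments that undergo a rule: /u/ → [uː] (rule 2); /ʃ/ → [ʒ] (rule 4); /o/ → [oː] (rule 2); /r/ → [ɾ] (rule 3); /ʃ/ → [ʒ] (rule 4).
All other segments surface unchanged.

5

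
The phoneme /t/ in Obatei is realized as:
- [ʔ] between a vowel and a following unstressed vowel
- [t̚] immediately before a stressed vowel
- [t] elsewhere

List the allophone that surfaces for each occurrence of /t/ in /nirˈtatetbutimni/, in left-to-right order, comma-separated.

Occurrence 1 (position 4): immediately before a stressed vowel → [t̚].
Occurrence 2 (position 6): between a vowel and a following unstressed vowel → [ʔ].
Occurrence 3 (position 8): no conditioning environment matches → elsewhere allophone [t].
Occurrence 4 (position 11): between a vowel and a following unstressed vowel → [ʔ].

[t̚], [ʔ], [t], [ʔ]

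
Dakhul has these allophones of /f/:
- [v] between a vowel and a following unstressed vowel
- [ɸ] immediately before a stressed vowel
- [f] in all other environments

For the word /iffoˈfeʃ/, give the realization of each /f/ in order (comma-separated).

[f], [f], [ɸ]

Occurrence 1 (position 2): no conditioning environment matches → elsewhere allophone [f].
Occurrence 2 (position 3): no conditioning environment matches → elsewhere allophone [f].
Occurrence 3 (position 5): immediately before a stressed vowel → [ɸ].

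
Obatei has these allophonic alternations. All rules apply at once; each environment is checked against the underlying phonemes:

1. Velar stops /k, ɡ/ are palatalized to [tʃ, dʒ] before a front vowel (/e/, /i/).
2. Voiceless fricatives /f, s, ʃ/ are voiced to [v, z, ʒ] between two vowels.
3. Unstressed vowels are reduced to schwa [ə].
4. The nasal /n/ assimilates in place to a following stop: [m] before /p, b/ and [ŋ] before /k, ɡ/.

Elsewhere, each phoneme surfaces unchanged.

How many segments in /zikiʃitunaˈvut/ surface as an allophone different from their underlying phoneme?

7

Segments that undergo a rule: /i/ → [ə] (rule 3); /k/ → [tʃ] (rule 1); /i/ → [ə] (rule 3); /ʃ/ → [ʒ] (rule 2); /i/ → [ə] (rule 3); /u/ → [ə] (rule 3); /a/ → [ə] (rule 3).
All other segments surface unchanged.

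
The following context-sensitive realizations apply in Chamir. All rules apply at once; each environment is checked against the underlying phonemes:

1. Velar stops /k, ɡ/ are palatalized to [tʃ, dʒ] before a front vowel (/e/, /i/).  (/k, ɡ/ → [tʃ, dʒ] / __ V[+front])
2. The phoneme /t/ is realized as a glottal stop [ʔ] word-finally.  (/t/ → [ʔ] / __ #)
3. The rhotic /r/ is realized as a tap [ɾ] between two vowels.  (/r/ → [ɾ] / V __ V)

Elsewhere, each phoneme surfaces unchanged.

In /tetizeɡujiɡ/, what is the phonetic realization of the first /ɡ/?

/ɡ/ (between /e/ and /u/) fails the environment for rule 1, so it stays [ɡ].

[ɡ]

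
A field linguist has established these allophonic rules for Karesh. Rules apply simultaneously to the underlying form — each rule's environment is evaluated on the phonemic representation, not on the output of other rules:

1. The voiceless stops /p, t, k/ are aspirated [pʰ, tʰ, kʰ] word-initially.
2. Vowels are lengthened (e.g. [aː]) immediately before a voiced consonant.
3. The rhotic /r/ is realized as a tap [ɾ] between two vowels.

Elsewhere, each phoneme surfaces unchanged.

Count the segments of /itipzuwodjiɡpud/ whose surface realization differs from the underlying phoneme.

Segments that undergo a rule: /u/ → [uː] (rule 2); /o/ → [oː] (rule 2); /i/ → [iː] (rule 2); /u/ → [uː] (rule 2).
All other segments surface unchanged.

4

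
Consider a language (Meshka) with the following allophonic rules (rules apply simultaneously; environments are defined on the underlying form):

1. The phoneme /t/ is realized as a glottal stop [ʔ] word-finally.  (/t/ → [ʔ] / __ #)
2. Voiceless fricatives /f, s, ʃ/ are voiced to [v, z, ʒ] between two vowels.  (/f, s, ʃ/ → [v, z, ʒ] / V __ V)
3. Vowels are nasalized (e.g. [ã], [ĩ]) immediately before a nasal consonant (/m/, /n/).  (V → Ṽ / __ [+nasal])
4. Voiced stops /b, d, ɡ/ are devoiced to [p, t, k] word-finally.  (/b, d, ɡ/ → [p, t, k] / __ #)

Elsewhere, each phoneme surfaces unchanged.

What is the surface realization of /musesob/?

[muzezop]

/m/ stays [m].
/u/ — between /m/ and /s/; rule 3 does not apply here → [u].
/s/ (between /u/ and /e/): between two vowels, so rule 2 applies → [z].
/e/ (between /s/ and /s/) fails the environment for rule 3, so it stays [e].
/s/ (between /e/ and /o/): between two vowels, so rule 2 applies → [z].
/o/ (between /s/ and /b/) is in the target of rule 3 but the environment (before a nasal consonant) is not met → [o].
/b/ (word-final): word-finally, so rule 4 applies → [p].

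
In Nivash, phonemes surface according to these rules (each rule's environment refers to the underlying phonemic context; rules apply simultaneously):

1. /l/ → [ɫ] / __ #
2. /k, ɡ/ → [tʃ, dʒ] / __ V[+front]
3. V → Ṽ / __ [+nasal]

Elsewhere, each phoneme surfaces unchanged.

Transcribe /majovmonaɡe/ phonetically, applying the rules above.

[majovmõnadʒe]

/m/ — not in any rule's target class → [m].
/a/ (between /m/ and /j/) is in the target of rule 3 but the environment (before a nasal consonant) is not met → [a].
/j/ — not in any rule's target class → [j].
/o/ — between /j/ and /v/; rule 3 does not apply here → [o].
/v/ (between /o/ and /m/): no rule targets it → [v].
/m/ — not in any rule's target class → [m].
/o/ (between /m/ and /n/) occurs before a nasal consonant → [õ] by rule 3.
/n/ (between /o/ and /a/) is unaffected → [n].
/a/ — between /n/ and /ɡ/; rule 3 does not apply here → [a].
/ɡ/ (between /a/ and /e/): before a front vowel, so rule 2 applies → [dʒ].
/e/ (word-final) fails the environment for rule 3, so it stays [e].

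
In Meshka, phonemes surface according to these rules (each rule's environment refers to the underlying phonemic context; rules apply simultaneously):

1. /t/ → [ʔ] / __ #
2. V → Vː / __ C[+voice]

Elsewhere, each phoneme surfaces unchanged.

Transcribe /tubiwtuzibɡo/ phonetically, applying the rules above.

/t/ (word-initial) is in the target of rule 1 but the environment (word-finally) is not met → [t].
/u/ — between /t/ and /b/, before a voiced consonant — surfaces as [uː] (rule 2).
/b/ (between /u/ and /i/): no rule targets it → [b].
Rule 2 applies to /i/ (between /b/ and /w/: before a voiced consonant) → [iː].
/w/ (between /i/ and /t/) is unaffected → [w].
/t/ (between /w/ and /u/) fails the environment for rule 1, so it stays [t].
Rule 2 applies to /u/ (between /t/ and /z/: before a voiced consonant) → [uː].
/z/ — not in any rule's target class → [z].
Rule 2 applies to /i/ (between /z/ and /b/: before a voiced consonant) → [iː].
/b/ stays [b].
/ɡ/ (between /b/ and /o/) is unaffected → [ɡ].
/o/ (word-final) is in the target of rule 2 but the environment (before a voiced consonant) is not met → [o].

[tuːbiːwtuːziːbɡo]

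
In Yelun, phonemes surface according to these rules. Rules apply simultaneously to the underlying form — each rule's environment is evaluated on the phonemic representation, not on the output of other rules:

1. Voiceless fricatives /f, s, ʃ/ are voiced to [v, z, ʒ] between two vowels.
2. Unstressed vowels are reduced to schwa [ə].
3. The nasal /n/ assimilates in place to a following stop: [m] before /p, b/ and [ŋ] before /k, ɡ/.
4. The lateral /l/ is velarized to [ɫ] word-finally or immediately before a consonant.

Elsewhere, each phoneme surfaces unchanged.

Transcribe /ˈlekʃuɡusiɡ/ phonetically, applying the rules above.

/l/ — word-initial; rule 4 does not apply here → [l].
/e/ — between /l/ and /k/; rule 2 does not apply here → [e].
/k/ (between /e/ and /ʃ/) is unaffected → [k].
/ʃ/ (between /k/ and /u/): rule 1 targets it, but not between two vowels → unchanged [ʃ].
Rule 2 applies to /u/ (between /ʃ/ and /ɡ/: in an unstressed syllable) → [ə].
/ɡ/ (between /u/ and /u/) is unaffected → [ɡ].
Rule 2 applies to /u/ (between /ɡ/ and /s/: in an unstressed syllable) → [ə].
/s/ — between /u/ and /i/, between two vowels — surfaces as [z] (rule 1).
/i/ (between /s/ and /ɡ/) occurs in an unstressed syllable → [ə] by rule 2.
/ɡ/ stays [ɡ].

[ˈlekʃəɡəzəɡ]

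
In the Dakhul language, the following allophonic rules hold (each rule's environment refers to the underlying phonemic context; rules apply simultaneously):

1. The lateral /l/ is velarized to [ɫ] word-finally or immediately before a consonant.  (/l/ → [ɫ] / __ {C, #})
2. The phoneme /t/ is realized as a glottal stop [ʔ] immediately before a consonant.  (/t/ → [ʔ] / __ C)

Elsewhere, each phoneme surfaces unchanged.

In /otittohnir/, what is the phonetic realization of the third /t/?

/t/ (between /t/ and /o/) is in the target of rule 2 but the environment (immediately before a consonant) is not met → [t].

[t]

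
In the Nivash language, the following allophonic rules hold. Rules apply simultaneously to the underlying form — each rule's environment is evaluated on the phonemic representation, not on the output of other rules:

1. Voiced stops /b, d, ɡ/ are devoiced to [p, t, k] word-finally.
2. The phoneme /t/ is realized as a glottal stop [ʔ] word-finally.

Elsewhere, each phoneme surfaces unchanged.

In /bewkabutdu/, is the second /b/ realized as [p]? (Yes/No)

No

/b/ — between /a/ and /u/; rule 1 does not apply here → [b].
The actual realization is [b], not [p].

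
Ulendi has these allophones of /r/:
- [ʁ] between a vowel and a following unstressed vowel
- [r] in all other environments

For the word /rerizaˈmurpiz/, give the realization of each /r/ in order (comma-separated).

[r], [ʁ], [r]

Occurrence 1 (position 1): no conditioning environment matches → elsewhere allophone [r].
Occurrence 2 (position 3): between a vowel and a following unstressed vowel → [ʁ].
Occurrence 3 (position 9): no conditioning environment matches → elsewhere allophone [r].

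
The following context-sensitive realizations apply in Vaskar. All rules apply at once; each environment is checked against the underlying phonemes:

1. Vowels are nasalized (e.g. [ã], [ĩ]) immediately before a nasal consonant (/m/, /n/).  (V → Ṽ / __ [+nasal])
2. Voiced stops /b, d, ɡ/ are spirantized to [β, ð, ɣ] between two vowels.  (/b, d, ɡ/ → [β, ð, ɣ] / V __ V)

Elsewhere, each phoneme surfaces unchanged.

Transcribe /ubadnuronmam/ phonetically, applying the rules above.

/u/ — word-initial; rule 1 does not apply here → [u].
/b/ (between /u/ and /a/) occurs between two vowels → [β] by rule 2.
/a/ (between /b/ and /d/) fails the environment for rule 1, so it stays [a].
/d/ (between /a/ and /n/): rule 2 targets it, but not between two vowels → unchanged [d].
/n/ — not in any rule's target class → [n].
/u/ (between /n/ and /r/) fails the environment for rule 1, so it stays [u].
/r/ (between /u/ and /o/): no rule targets it → [r].
/o/ (between /r/ and /n/) occurs before a nasal consonant → [õ] by rule 1.
/n/ — not in any rule's target class → [n].
/m/ (between /n/ and /a/) is unaffected → [m].
Rule 1 applies to /a/ (between /m/ and /m/: before a nasal consonant) → [ã].
/m/ stays [m].

[uβadnurõnmãm]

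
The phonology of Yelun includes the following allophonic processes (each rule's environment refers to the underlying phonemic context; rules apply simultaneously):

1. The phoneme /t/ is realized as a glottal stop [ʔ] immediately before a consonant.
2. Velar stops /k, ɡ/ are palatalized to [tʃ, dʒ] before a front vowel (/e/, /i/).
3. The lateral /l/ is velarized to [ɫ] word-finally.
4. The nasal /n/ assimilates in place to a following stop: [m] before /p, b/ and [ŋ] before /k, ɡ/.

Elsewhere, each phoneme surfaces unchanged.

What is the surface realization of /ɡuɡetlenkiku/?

/ɡ/ (word-initial) fails the environment for rule 2, so it stays [ɡ].
/u/ (between /ɡ/ and /ɡ/): no rule targets it → [u].
/ɡ/ (between /u/ and /e/): before a front vowel, so rule 2 applies → [dʒ].
/e/ (between /ɡ/ and /t/): no rule targets it → [e].
Rule 1 applies to /t/ (between /e/ and /l/: immediately before a consonant) → [ʔ].
/l/ — between /t/ and /e/; rule 3 does not apply here → [l].
/e/ stays [e].
Rule 4 applies to /n/ (between /e/ and /k/: before a labial or velar stop) → [ŋ].
/k/ — between /n/ and /i/, before a front vowel — surfaces as [tʃ] (rule 2).
/i/ (between /k/ and /k/): no rule targets it → [i].
/k/ (between /i/ and /u/) is in the target of rule 2 but the environment (before a front vowel) is not met → [k].
/u/ stays [u].

[ɡudʒeʔleŋtʃiku]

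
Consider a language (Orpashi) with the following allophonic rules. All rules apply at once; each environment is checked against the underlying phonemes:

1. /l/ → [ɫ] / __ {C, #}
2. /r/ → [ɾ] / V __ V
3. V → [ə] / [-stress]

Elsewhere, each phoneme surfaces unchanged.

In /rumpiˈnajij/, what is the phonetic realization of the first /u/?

[ə]

/u/ (between /r/ and /m/) occurs in an unstressed syllable → [ə] by rule 3.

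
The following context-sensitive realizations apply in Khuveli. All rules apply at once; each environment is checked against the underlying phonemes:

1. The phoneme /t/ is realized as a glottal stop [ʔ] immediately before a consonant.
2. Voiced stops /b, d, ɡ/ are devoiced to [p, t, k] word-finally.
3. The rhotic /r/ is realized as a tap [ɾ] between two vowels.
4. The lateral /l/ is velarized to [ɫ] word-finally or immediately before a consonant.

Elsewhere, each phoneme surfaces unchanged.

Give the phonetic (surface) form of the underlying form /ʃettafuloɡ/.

/ʃ/ stays [ʃ].
/e/ stays [e].
/t/ (between /e/ and /t/): immediately before a consonant, so rule 1 applies → [ʔ].
/t/ — between /t/ and /a/; rule 1 does not apply here → [t].
/a/ — not in any rule's target class → [a].
/f/ — not in any rule's target class → [f].
/u/ (between /f/ and /l/): no rule targets it → [u].
/l/ (between /u/ and /o/) is in the target of rule 4 but the environment (word-finally or immediately before a consonant) is not met → [l].
/o/ (between /l/ and /ɡ/): no rule targets it → [o].
/ɡ/ (word-final) occurs word-finally → [k] by rule 2.

[ʃeʔtafulok]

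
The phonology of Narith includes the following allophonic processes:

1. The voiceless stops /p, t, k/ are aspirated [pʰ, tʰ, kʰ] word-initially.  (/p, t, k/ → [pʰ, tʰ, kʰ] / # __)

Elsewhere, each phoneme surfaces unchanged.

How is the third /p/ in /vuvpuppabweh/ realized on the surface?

[p]

/p/ (between /p/ and /a/): rule 1 targets it, but not word-initially → unchanged [p].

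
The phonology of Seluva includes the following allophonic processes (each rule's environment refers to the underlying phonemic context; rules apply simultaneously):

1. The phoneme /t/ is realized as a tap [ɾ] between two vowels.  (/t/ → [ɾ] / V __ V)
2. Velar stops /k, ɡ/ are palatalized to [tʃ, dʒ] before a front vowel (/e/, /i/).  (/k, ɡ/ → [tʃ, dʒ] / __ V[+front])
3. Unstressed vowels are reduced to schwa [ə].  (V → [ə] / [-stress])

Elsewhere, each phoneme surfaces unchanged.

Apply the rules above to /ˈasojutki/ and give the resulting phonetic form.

[ˈasəjəttʃə]

/a/ (word-initial) fails the environment for rule 3, so it stays [a].
/s/ (between /a/ and /o/): no rule targets it → [s].
Rule 3 applies to /o/ (between /s/ and /j/: in an unstressed syllable) → [ə].
/j/ (between /o/ and /u/) is unaffected → [j].
/u/ — between /j/ and /t/, in an unstressed syllable — surfaces as [ə] (rule 3).
/t/ (between /u/ and /k/): rule 1 targets it, but not between two vowels → unchanged [t].
Rule 2 applies to /k/ (between /t/ and /i/: before a front vowel) → [tʃ].
/i/ (word-final): in an unstressed syllable, so rule 3 applies → [ə].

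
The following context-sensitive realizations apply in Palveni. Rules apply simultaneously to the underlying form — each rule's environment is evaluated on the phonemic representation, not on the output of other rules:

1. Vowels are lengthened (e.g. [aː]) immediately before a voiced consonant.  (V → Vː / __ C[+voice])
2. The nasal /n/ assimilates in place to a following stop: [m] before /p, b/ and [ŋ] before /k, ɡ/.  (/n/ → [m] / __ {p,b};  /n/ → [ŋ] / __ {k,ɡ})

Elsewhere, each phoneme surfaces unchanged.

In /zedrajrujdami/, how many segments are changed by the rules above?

Segments that undergo a rule: /e/ → [eː] (rule 1); /a/ → [aː] (rule 1); /u/ → [uː] (rule 1); /a/ → [aː] (rule 1).
All other segments surface unchanged.

4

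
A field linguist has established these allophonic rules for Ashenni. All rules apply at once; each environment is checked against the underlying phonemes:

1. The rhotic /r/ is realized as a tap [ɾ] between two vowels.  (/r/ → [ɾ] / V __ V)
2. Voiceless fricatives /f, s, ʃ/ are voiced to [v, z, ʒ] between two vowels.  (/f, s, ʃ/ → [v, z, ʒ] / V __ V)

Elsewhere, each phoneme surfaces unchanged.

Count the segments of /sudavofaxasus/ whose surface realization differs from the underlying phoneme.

Segments that undergo a rule: /f/ → [v] (rule 2); /s/ → [z] (rule 2).
All other segments surface unchanged.

2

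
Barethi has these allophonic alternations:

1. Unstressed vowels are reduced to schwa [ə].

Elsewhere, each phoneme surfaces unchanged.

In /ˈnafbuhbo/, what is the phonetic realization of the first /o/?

/o/ (word-final) occurs in an unstressed syllable → [ə] by rule 1.

[ə]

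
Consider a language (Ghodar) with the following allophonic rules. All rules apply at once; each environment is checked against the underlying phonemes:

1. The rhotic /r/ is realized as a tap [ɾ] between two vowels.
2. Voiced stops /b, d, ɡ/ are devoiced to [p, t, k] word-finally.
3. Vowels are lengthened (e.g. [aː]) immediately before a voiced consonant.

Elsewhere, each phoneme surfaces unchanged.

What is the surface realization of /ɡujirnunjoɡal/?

[ɡuːjiːrnuːnjoːɡaːl]

/ɡ/ (word-initial) fails the environment for rule 2, so it stays [ɡ].
/u/ (between /ɡ/ and /j/): before a voiced consonant, so rule 3 applies → [uː].
/j/ (between /u/ and /i/) is unaffected → [j].
/i/ — between /j/ and /r/, before a voiced consonant — surfaces as [iː] (rule 3).
/r/ (between /i/ and /n/) fails the environment for rule 1, so it stays [r].
/n/ — not in any rule's target class → [n].
/u/ (between /n/ and /n/) occurs before a voiced consonant → [uː] by rule 3.
/n/ stays [n].
/j/ stays [j].
/o/ — between /j/ and /ɡ/, before a voiced consonant — surfaces as [oː] (rule 3).
/ɡ/ (between /o/ and /a/): rule 2 targets it, but not word-finally → unchanged [ɡ].
/a/ — between /ɡ/ and /l/, before a voiced consonant — surfaces as [aː] (rule 3).
/l/ (word-final): no rule targets it → [l].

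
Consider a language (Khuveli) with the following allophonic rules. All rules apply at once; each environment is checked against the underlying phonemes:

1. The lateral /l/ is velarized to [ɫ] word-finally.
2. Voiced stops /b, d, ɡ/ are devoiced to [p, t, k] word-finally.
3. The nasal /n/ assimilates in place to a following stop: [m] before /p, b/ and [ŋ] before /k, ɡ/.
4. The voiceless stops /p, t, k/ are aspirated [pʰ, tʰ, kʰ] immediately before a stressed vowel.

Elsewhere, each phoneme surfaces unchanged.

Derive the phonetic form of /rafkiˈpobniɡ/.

/r/ (word-initial): no rule targets it → [r].
/a/ — not in any rule's target class → [a].
/f/ — not in any rule's target class → [f].
/k/ (between /f/ and /i/) is in the target of rule 4 but the environment (immediately before a stressed vowel) is not met → [k].
/i/ stays [i].
/p/ — between /i/ and /o/, immediately before a stressed vowel — surfaces as [pʰ] (rule 4).
/o/ (between /p/ and /b/): no rule targets it → [o].
/b/ (between /o/ and /n/) fails the environment for rule 2, so it stays [b].
/n/ (between /b/ and /i/) is in the target of rule 3 but the environment (before a labial or velar stop) is not met → [n].
/i/ stays [i].
/ɡ/ (word-final) occurs word-finally → [k] by rule 2.

[rafkiˈpʰobnik]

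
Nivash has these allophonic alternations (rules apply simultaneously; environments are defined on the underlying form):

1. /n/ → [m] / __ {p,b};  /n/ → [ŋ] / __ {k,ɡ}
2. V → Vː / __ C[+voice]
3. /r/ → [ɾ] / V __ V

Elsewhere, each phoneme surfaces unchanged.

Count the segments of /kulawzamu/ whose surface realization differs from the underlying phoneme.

3

Segments that undergo a rule: /u/ → [uː] (rule 2); /a/ → [aː] (rule 2); /a/ → [aː] (rule 2).
All other segments surface unchanged.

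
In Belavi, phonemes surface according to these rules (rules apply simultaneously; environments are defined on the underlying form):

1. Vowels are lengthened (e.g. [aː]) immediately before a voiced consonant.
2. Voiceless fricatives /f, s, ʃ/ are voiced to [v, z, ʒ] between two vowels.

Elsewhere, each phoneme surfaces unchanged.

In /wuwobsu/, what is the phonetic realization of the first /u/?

[uː]

/u/ meets the environment for rule 1 (before a voiced consonant) → [uː].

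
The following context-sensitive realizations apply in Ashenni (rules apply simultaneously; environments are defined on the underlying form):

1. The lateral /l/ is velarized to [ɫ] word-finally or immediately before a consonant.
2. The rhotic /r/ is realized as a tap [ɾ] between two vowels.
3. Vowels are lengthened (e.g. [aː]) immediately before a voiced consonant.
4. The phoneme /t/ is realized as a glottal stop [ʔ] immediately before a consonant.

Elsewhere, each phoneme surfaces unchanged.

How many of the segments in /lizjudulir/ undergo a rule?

4

Segments that undergo a rule: /i/ → [iː] (rule 3); /u/ → [uː] (rule 3); /u/ → [uː] (rule 3); /i/ → [iː] (rule 3).
All other segments surface unchanged.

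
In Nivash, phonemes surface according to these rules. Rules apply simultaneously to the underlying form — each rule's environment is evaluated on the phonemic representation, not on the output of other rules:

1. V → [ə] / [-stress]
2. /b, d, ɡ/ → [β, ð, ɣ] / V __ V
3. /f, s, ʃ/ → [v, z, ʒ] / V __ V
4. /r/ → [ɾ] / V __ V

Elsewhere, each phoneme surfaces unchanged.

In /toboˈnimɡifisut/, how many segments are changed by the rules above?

Segments that undergo a rule: /o/ → [ə] (rule 1); /b/ → [β] (rule 2); /o/ → [ə] (rule 1); /i/ → [ə] (rule 1); /f/ → [v] (rule 3); /i/ → [ə] (rule 1); /s/ → [z] (rule 3); /u/ → [ə] (rule 1).
All other segments surface unchanged.

8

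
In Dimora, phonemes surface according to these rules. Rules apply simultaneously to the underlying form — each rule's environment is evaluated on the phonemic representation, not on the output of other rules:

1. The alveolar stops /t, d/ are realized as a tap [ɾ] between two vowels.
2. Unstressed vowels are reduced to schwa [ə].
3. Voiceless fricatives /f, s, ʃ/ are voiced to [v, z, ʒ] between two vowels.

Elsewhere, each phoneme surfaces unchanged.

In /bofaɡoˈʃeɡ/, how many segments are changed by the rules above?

5

Segments that undergo a rule: /o/ → [ə] (rule 2); /f/ → [v] (rule 3); /a/ → [ə] (rule 2); /o/ → [ə] (rule 2); /ʃ/ → [ʒ] (rule 3).
All other segments surface unchanged.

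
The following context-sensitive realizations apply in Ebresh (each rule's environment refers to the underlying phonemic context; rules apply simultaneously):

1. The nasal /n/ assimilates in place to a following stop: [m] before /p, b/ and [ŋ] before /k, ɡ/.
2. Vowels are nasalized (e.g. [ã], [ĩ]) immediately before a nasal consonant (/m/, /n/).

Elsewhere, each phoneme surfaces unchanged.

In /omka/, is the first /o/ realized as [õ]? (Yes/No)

Yes

Rule 2 applies to /o/ (word-initial: before a nasal consonant) → [õ].
The actual realization is [õ], which matches [õ].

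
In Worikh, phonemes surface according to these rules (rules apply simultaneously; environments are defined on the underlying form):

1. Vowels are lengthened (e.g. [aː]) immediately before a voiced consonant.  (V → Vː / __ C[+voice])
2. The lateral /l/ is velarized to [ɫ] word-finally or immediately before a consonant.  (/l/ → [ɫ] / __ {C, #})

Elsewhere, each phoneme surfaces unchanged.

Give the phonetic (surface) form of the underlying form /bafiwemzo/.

/a/ (between /b/ and /f/): rule 1 targets it, but not before a voiced consonant → unchanged [a].
Rule 1 applies to /i/ (between /f/ and /w/: before a voiced consonant) → [iː].
/e/ (between /w/ and /m/): before a voiced consonant, so rule 1 applies → [eː].
/o/ (word-final) is in the target of rule 1 but the environment (before a voiced consonant) is not met → [o].

[bafiːweːmzo]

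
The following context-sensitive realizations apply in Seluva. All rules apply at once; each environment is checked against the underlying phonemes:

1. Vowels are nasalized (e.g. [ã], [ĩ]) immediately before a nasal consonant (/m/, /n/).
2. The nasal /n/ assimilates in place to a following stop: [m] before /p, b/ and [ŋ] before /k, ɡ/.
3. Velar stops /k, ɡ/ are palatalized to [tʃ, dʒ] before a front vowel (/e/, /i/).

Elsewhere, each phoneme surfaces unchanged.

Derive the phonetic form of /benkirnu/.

[bẽŋtʃirnu]

/b/ (word-initial) is unaffected → [b].
/e/ meets the environment for rule 1 (before a nasal consonant) → [ẽ].
/n/ meets the environment for rule 2 (before a labial or velar stop) → [ŋ].
/k/ — between /n/ and /i/, before a front vowel — surfaces as [tʃ] (rule 3).
/i/ (between /k/ and /r/): rule 1 targets it, but not before a nasal consonant → unchanged [i].
/r/ stays [r].
/n/ (between /r/ and /u/): rule 2 targets it, but not before a labial or velar stop → unchanged [n].
/u/ (word-final) fails the environment for rule 1, so it stays [u].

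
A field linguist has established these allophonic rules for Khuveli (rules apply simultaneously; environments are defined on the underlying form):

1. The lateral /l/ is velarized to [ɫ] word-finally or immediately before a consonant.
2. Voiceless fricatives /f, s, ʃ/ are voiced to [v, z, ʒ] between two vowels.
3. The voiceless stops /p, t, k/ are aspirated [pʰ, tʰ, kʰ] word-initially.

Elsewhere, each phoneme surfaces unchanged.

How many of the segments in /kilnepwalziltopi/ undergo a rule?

4

Segments that undergo a rule: /k/ → [kʰ] (rule 3); /l/ → [ɫ] (rule 1); /l/ → [ɫ] (rule 1); /l/ → [ɫ] (rule 1).
All other segments surface unchanged.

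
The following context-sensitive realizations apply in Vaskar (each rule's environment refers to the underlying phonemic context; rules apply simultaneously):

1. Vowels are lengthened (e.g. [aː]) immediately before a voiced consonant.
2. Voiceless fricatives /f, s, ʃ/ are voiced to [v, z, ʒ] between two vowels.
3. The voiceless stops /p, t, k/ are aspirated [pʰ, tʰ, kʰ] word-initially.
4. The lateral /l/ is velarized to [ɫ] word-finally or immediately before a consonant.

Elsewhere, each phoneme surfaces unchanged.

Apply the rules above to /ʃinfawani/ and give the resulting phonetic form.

/ʃ/ (word-initial) is in the target of rule 2 but the environment (between two vowels) is not met → [ʃ].
Rule 1 applies to /i/ (between /ʃ/ and /n/: before a voiced consonant) → [iː].
/n/ (between /i/ and /f/) is unaffected → [n].
/f/ — between /n/ and /a/; rule 2 does not apply here → [f].
Rule 1 applies to /a/ (between /f/ and /w/: before a voiced consonant) → [aː].
/w/ stays [w].
/a/ (between /w/ and /n/) occurs before a voiced consonant → [aː] by rule 1.
/n/ (between /a/ and /i/): no rule targets it → [n].
/i/ (word-final): rule 1 targets it, but not before a voiced consonant → unchanged [i].

[ʃiːnfaːwaːni]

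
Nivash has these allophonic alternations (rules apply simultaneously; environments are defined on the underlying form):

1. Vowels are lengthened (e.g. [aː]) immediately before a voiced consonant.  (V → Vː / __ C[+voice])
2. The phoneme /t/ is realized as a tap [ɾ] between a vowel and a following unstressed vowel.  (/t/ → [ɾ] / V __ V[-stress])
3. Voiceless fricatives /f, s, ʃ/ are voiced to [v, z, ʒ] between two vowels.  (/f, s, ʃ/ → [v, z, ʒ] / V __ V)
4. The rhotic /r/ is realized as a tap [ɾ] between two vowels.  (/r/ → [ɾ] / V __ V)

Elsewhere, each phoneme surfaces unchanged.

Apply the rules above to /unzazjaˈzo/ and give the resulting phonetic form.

[uːnzaːzjaːˈzo]

/u/ meets the environment for rule 1 (before a voiced consonant) → [uː].
Rule 1 applies to /a/ (between /z/ and /z/: before a voiced consonant) → [aː].
Rule 1 applies to /a/ (between /j/ and /z/: before a voiced consonant) → [aː].
/o/ — word-final; rule 1 does not apply here → [o].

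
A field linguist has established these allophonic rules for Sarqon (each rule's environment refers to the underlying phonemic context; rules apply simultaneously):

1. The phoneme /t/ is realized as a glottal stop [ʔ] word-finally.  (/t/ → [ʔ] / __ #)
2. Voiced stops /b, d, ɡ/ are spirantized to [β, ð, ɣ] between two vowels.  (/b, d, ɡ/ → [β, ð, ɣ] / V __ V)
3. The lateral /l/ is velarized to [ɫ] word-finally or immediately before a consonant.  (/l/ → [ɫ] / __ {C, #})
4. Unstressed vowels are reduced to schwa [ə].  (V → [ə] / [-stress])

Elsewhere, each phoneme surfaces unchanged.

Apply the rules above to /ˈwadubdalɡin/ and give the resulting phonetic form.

[ˈwaðəbdəɫɡən]

/w/ — not in any rule's target class → [w].
/a/ (between /w/ and /d/): rule 4 targets it, but not in an unstressed syllable → unchanged [a].
Rule 2 applies to /d/ (between /a/ and /u/: between two vowels) → [ð].
/u/ (between /d/ and /b/) occurs in an unstressed syllable → [ə] by rule 4.
/b/ (between /u/ and /d/) is in the target of rule 2 but the environment (between two vowels) is not met → [b].
/d/ — between /b/ and /a/; rule 2 does not apply here → [d].
/a/ (between /d/ and /l/): in an unstressed syllable, so rule 4 applies → [ə].
Rule 3 applies to /l/ (between /a/ and /ɡ/: word-finally or immediately before a consonant) → [ɫ].
/ɡ/ (between /l/ and /i/) is in the target of rule 2 but the environment (between two vowels) is not met → [ɡ].
Rule 4 applies to /i/ (between /ɡ/ and /n/: in an unstressed syllable) → [ə].
/n/ stays [n].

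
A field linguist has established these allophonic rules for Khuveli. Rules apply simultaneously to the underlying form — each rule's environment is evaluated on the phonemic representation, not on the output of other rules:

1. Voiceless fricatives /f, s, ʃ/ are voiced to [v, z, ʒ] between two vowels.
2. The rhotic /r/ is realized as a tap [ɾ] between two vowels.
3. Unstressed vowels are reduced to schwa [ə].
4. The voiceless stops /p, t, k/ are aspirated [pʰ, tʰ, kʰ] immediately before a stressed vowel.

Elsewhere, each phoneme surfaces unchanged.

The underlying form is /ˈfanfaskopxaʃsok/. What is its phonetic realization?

/f/ — word-initial; rule 1 does not apply here → [f].
/a/ (between /f/ and /n/) is in the target of rule 3 but the environment (in an unstressed syllable) is not met → [a].
/f/ (between /n/ and /a/) is in the target of rule 1 but the environment (between two vowels) is not met → [f].
/a/ — between /f/ and /s/, in an unstressed syllable — surfaces as [ə] (rule 3).
/s/ (between /a/ and /k/) fails the environment for rule 1, so it stays [s].
/k/ — between /s/ and /o/; rule 4 does not apply here → [k].
Rule 3 applies to /o/ (between /k/ and /p/: in an unstressed syllable) → [ə].
/p/ (between /o/ and /x/): rule 4 targets it, but not immediately before a stressed vowel → unchanged [p].
Rule 3 applies to /a/ (between /x/ and /ʃ/: in an unstressed syllable) → [ə].
/ʃ/ (between /a/ and /s/): rule 1 targets it, but not between two vowels → unchanged [ʃ].
/s/ (between /ʃ/ and /o/) is in the target of rule 1 but the environment (between two vowels) is not met → [s].
/o/ — between /s/ and /k/, in an unstressed syllable — surfaces as [ə] (rule 3).
/k/ — word-final; rule 4 does not apply here → [k].

[ˈfanfəskəpxəʃsək]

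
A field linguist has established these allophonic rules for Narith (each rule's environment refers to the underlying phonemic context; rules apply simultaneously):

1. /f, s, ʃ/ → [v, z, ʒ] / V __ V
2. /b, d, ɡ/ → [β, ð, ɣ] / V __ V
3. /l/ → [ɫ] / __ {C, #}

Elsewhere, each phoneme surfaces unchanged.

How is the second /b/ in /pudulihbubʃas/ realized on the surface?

/b/ (between /u/ and /ʃ/) is in the target of rule 2 but the environment (between two vowels) is not met → [b].

[b]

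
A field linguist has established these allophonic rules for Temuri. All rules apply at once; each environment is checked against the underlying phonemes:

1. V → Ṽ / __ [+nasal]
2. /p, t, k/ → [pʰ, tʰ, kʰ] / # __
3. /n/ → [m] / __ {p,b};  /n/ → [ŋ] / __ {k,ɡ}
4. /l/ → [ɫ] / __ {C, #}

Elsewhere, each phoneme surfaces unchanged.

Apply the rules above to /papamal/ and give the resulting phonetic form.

[pʰapãmaɫ]

/p/ meets the environment for rule 2 (word-initially) → [pʰ].
/a/ (between /p/ and /p/) fails the environment for rule 1, so it stays [a].
/p/ (between /a/ and /a/) is in the target of rule 2 but the environment (word-initially) is not met → [p].
/a/ (between /p/ and /m/): before a nasal consonant, so rule 1 applies → [ã].
/m/ stays [m].
/a/ (between /m/ and /l/): rule 1 targets it, but not before a nasal consonant → unchanged [a].
/l/ (word-final) occurs word-finally or immediately before a consonant → [ɫ] by rule 4.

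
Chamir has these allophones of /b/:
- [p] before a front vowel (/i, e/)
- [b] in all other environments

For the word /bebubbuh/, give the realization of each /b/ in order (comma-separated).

Occurrence 1 (position 1): before a front vowel (/i, e/) → [p].
Occurrence 2 (position 3): no conditioning environment matches → elsewhere allophone [b].
Occurrence 3 (position 5): no conditioning environment matches → elsewhere allophone [b].
Occurrence 4 (position 6): no conditioning environment matches → elsewhere allophone [b].

[p], [b], [b], [b]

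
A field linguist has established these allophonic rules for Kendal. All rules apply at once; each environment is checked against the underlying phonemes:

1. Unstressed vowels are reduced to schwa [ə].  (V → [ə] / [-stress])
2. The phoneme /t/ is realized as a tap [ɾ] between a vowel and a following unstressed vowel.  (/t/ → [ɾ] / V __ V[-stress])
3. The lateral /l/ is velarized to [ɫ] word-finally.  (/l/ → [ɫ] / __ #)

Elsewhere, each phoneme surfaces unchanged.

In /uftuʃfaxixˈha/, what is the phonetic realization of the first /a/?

/a/ (between /f/ and /x/) occurs in an unstressed syllable → [ə] by rule 1.

[ə]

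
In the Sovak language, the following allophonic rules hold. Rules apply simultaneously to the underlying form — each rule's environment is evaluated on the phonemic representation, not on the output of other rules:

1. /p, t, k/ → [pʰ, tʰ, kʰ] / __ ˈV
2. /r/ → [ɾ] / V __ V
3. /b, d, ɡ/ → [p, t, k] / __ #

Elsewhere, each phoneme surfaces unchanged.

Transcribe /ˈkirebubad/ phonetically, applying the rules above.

/k/ — word-initial, immediately before a stressed vowel — surfaces as [kʰ] (rule 1).
/i/ — not in any rule's target class → [i].
/r/ (between /i/ and /e/) occurs between two vowels → [ɾ] by rule 2.
/e/ (between /r/ and /b/) is unaffected → [e].
/b/ — between /e/ and /u/; rule 3 does not apply here → [b].
/u/ (between /b/ and /b/) is unaffected → [u].
/b/ (between /u/ and /a/): rule 3 targets it, but not word-finally → unchanged [b].
/a/ stays [a].
/d/ meets the environment for rule 3 (word-finally) → [t].

[ˈkʰiɾebubat]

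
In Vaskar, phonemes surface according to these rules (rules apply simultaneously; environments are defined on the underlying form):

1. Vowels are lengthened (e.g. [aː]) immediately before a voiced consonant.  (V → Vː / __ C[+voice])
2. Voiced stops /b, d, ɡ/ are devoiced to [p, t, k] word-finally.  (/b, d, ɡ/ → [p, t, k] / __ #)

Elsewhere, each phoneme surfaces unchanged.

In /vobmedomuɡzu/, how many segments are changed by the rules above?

4

Segments that undergo a rule: /o/ → [oː] (rule 1); /e/ → [eː] (rule 1); /o/ → [oː] (rule 1); /u/ → [uː] (rule 1).
All other segments surface unchanged.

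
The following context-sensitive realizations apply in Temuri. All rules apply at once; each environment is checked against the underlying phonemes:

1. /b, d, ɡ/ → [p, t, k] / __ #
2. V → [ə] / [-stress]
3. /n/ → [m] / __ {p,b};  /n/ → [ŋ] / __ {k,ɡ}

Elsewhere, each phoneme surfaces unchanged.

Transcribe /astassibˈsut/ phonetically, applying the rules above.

/a/ (word-initial) occurs in an unstressed syllable → [ə] by rule 2.
/s/ (between /a/ and /t/): no rule targets it → [s].
/t/ (between /s/ and /a/): no rule targets it → [t].
/a/ — between /t/ and /s/, in an unstressed syllable — surfaces as [ə] (rule 2).
/s/ (between /a/ and /s/): no rule targets it → [s].
/s/ — not in any rule's target class → [s].
/i/ (between /s/ and /b/): in an unstressed syllable, so rule 2 applies → [ə].
/b/ (between /i/ and /s/) is in the target of rule 1 but the environment (word-finally) is not met → [b].
/s/ — not in any rule's target class → [s].
/u/ (between /s/ and /t/): rule 2 targets it, but not in an unstressed syllable → unchanged [u].
/t/ — not in any rule's target class → [t].

[əstəssəbˈsut]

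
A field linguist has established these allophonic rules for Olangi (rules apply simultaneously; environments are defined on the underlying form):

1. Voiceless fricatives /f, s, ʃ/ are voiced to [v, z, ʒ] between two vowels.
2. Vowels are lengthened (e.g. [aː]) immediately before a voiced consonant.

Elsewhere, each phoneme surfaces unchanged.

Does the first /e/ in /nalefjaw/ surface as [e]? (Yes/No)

/e/ (between /l/ and /f/) fails the environment for rule 2, so it stays [e].
The actual realization is [e], which matches [e].

Yes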